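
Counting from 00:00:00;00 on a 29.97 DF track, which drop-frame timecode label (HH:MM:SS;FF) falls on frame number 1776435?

16:27:53;23

Each 10-minute DF block holds 10 × 60 × 30 − 9 × 2 = 17982 frames. 1776435 ÷ 17982 → 98 full blocks, remainder 14199.
Within the partial block the first minute is 1800 frames and each further minute 1798, so 7 further minute boundaries passed. Total skipped labels = 18 × 98 + 2 × 7 = 1778.
Non-drop label index = 1776435 + 1778 = 1778213; at 30 labels/s that is 16:27:53:23, i.e. DF 16:27:53;23.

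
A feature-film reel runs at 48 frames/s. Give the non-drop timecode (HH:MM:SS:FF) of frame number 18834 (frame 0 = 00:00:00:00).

18834 ÷ 48 = 392 full seconds, remainder 18 frames.
392 s = 0 h 6 min 32 s.
Timecode: 00:06:32:18.

00:06:32:18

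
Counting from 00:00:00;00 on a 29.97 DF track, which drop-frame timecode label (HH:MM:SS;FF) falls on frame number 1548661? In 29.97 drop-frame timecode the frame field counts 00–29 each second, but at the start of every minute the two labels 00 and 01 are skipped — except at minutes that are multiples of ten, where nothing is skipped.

14:21:13;21

Ten DF minutes hold 17982 frames, so frame 1548661 lies in block 86 (frames 1546452–1564433) with 2209 frames into that block.
The block's first minute is 1800 frames and the rest 1798 each; 2209 frames reaches minute 1, so 86 × 18 + 1 × 2 = 1550 labels have been skipped so far.
Adding those back, label number 1548661 + 1550 = 1550211 at 30 labels/s is 51673 s + 21 f = 14 h 21 min 13 s frame 21, i.e. 14:21:13;21.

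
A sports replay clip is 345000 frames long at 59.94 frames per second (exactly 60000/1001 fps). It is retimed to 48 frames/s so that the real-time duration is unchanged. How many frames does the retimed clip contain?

276276 frames

Target frames = source frames × (target rate / source rate) = 345000 × (48)/(60000/1001) = 345000 × 1001/1250 = 276276.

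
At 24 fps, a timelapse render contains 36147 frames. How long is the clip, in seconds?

1506.125 seconds

Running time = 36147 / (24) = 1506.125 s.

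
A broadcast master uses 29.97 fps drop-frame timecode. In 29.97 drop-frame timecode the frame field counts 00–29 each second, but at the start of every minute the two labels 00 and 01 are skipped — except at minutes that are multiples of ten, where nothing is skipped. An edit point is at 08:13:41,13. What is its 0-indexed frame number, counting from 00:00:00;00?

887755

Complete 10-minute blocks: 49, each 17982 frames → 881118.
Remaining 3 whole minutes in the current block: 1800 + 2 × 1798 = 5396 frames.
Within the current minute: 41 × 30 + 13 − 2 = 1241 (labels ;00/;01 skipped at this minute). Total = 881118 + 5396 + 1241 = 887755.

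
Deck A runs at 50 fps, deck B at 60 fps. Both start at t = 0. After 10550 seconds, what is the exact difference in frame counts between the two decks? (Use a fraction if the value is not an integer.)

105500 frames

A emits 50 × 10550 = 527500 frames; B emits 60 × 10550 = 633000.
Difference = 105500 frames; B is ahead of A.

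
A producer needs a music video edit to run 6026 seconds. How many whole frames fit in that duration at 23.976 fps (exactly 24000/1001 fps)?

144479 frames

Frames = 6026 × 24000/1001 = 144624000/1001 ≈ 144479.5205.
Complete frames: 144479.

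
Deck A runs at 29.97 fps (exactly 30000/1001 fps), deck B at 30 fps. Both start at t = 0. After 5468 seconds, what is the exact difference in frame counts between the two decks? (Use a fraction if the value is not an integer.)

164040/1001 frames

A emits 30000/1001 × 5468 = 164040000/1001 frames; B emits 30 × 5468 = 164040.
Difference = 164040/1001 frames (≈ 163.8761); B is ahead of A.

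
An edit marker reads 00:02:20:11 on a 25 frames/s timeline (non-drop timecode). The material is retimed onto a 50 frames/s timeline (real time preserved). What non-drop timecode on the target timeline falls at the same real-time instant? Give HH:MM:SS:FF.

00:02:20:22

Source frame index: (0×3600 + 2×60 + 20) × 25 + 11 = 3511.
Real time: 3511 / (25) = 3511/25 s.
Target frame: (3511/25) × (50) = 7022.
At 50 labels/s: frame 7022 → 00:02:20:22.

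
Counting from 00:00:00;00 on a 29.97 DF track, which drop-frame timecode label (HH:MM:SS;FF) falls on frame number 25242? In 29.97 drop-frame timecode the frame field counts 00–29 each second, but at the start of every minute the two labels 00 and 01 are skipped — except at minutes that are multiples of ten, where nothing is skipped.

00:14:02;08

Each 10-minute DF block holds 10 × 60 × 30 − 9 × 2 = 17982 frames. 25242 ÷ 17982 → 1 full block, remainder 7260.
Within the partial block the first minute is 1800 frames and each further minute 1798, so 4 further minute boundaries passed. Total skipped labels = 18 × 1 + 2 × 4 = 26.
Non-drop label index = 25242 + 26 = 25268; at 30 labels/s that is 00:14:02:08, i.e. DF 00:14:02;08.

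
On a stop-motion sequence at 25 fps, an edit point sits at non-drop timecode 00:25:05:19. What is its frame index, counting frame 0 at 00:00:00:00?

Total seconds to the label: (0 × 3600 + 25 × 60 + 5) = 1505.
Frame index = 1505 × 25 + 19 = 37644.

frame 37644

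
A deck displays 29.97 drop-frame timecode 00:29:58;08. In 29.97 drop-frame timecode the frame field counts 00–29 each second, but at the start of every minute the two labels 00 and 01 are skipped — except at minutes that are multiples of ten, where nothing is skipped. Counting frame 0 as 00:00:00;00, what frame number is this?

53894

As if non-drop at 30 labels/s: (0 × 3600 + 29 × 60 + 58) × 30 + 8 = 53948.
Minute boundaries passed: 29; those not divisible by 10: 29 − 2 = 27; dropped labels = 2 × 27 = 54.
Actual frame index = 53948 − 54 = 53894.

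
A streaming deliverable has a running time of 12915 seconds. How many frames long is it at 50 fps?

Frames = 12915 × 50 = 645750.

645750 frames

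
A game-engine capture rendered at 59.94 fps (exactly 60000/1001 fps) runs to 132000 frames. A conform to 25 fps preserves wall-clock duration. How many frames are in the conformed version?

Target frames = source frames × (target rate / source rate) = 132000 × (25)/(60000/1001) = 132000 × 1001/2400 = 55055.

55055 frames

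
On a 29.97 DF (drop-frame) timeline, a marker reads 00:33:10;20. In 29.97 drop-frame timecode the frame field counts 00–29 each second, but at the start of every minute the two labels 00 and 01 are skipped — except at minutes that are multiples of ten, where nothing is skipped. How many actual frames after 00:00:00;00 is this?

As if non-drop at 30 labels/s: (0 × 3600 + 33 × 60 + 10) × 30 + 20 = 59720.
Minute boundaries passed: 33; those not divisible by 10: 33 − 3 = 30; dropped labels = 2 × 30 = 60.
Actual frame index = 59720 − 60 = 59660.

59660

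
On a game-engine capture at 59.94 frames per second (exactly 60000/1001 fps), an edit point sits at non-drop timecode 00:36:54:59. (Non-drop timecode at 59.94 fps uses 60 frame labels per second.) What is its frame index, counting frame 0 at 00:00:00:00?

Total seconds to the label: (0 × 3600 + 36 × 60 + 54) = 2214.
Frame index = 2214 × 60 + 59 = 132899.

132899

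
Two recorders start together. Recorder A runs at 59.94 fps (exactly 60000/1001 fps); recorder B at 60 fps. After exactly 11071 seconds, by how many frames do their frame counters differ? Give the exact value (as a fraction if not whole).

664260/1001 frames

A emits 60000/1001 × 11071 = 664260000/1001 frames; B emits 60 × 11071 = 664260.
Difference = 664260/1001 frames (≈ 663.5964); B is ahead of A.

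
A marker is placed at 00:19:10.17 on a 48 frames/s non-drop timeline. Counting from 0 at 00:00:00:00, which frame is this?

Total seconds to the label: (0 × 3600 + 19 × 60 + 10) = 1150.
Frame index = 1150 × 48 + 17 = 55217.

frame 55217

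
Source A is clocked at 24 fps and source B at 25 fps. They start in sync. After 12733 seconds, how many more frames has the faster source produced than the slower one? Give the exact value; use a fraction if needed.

A emits 24 × 12733 = 305592 frames; B emits 25 × 12733 = 318325.
Difference = 12733 frames; B is ahead of A.

12733 frames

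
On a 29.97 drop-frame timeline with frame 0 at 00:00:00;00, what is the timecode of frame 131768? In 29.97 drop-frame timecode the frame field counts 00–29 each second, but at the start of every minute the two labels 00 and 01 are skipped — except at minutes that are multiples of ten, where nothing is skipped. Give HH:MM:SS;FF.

Ten DF minutes hold 17982 frames, so frame 131768 lies in block 7 (frames 125874–143855) with 5894 frames into that block.
The block's first minute is 1800 frames and the rest 1798 each; 5894 frames reaches minute 3, so 7 × 18 + 3 × 2 = 132 labels have been skipped so far.
Adding those back, label number 131768 + 132 = 131900 at 30 labels/s is 4396 s + 20 f = 1 h 13 min 16 s frame 20, i.e. 01:13:16;20.

01:13:16;20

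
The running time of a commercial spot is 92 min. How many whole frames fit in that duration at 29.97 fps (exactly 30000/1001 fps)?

165434 frames

92 min = 5520 s.
Frames = 5520 × 30000/1001 = 165600000/1001 ≈ 165434.5654.
Complete frames: 165434.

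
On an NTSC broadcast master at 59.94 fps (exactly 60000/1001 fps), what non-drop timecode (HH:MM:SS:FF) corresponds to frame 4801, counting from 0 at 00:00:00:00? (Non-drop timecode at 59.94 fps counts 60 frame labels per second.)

4801 ÷ 60 = 80 full seconds, remainder 1 frame.
80 s = 0 h 1 min 20 s.
Timecode: 00:01:20:01.

00:01:20:01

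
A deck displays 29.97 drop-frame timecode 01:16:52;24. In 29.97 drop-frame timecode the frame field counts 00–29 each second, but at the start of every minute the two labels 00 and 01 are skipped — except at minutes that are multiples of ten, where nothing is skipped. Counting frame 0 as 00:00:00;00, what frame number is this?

Complete 10-minute blocks: 7, each 17982 frames → 125874.
Remaining 6 whole minutes in the current block: 1800 + 5 × 1798 = 10790 frames.
Within the current minute: 52 × 30 + 24 − 2 = 1582 (labels ;00/;01 skipped at this minute). Total = 125874 + 10790 + 1582 = 138246.

138246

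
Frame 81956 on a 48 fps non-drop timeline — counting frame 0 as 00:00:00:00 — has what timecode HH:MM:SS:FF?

81956 ÷ 48 = 1707 full seconds, remainder 20 frames.
1707 s = 0 h 28 min 27 s.
Timecode: 00:28:27:20.

00:28:27:20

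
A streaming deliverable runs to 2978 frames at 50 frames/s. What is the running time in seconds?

59.56 seconds

Running time = 2978 / (50) = 59.56 s.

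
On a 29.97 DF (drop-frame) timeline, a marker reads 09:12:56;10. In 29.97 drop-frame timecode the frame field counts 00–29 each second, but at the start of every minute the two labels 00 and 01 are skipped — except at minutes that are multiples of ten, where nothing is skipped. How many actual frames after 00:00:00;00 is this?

Complete 10-minute blocks: 55, each 17982 frames → 989010.
Remaining 2 whole minutes in the current block: 1800 + 1 × 1798 = 3598 frames.
Within the current minute: 56 × 30 + 10 − 2 = 1688 (labels ;00/;01 skipped at this minute). Total = 989010 + 3598 + 1688 = 994296.

994296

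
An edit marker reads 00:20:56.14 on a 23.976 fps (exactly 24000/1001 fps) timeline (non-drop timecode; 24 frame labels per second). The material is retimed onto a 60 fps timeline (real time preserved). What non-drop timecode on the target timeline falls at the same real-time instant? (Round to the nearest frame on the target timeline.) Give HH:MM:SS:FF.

Source frame index: (0×3600 + 20×60 + 56) × 24 + 14 = 30158.
Real time: 30158 / (24000/1001) = 15094079/12000 s.
Target frame: (15094079/12000) × (60) = 15094079/200 ≈ 75470.395 → 75470.
At 60 labels/s: frame 75470 → 00:20:57:50.

00:20:57:50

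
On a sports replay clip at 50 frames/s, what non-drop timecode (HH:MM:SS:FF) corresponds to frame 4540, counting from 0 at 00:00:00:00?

00:01:30:40

4540 ÷ 50 = 90 full seconds, remainder 40 frames.
90 s = 0 h 1 min 30 s.
Timecode: 00:01:30:40.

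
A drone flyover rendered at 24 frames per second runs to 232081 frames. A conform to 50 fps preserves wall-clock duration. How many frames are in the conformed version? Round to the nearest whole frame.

483502 frames

Frames at target rate = 232081 × (50) / (24) = 5802025/12 ≈ 483502.083.
Nearest whole frame: 483502.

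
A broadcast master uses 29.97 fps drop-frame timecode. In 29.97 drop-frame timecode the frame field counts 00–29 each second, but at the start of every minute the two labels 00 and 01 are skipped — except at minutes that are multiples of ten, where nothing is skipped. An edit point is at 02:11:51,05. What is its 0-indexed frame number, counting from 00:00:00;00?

As if non-drop at 30 labels/s: (2 × 3600 + 11 × 60 + 51) × 30 + 5 = 237335.
Minute boundaries passed: 131; those not divisible by 10: 131 − 13 = 118; dropped labels = 2 × 118 = 236.
Actual frame index = 237335 − 236 = 237099.

237099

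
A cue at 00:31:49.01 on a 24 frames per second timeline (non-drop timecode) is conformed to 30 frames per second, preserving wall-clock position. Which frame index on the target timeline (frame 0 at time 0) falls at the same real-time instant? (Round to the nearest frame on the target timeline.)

Source frame index: (0×3600 + 31×60 + 49) × 24 + 1 = 45817.
Real time: 45817 / (24) = 45817/24 s.
Target frame: (45817/24) × (30) = 229085/4 ≈ 57271.250 → 57271.

frame 57271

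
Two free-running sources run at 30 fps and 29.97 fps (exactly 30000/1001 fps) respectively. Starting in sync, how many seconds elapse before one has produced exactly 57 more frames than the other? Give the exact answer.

1901.9 seconds

The gap grows by |30000/1001 − 30| = 30/1001 frames per second.
Time for a 57-frame gap: 57 ÷ (30/1001) = 1901.9 s.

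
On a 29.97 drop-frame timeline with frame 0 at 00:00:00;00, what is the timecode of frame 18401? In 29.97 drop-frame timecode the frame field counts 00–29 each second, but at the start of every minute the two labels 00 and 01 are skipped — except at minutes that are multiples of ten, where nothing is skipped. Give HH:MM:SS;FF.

Ten DF minutes hold 17982 frames, so frame 18401 lies in block 1 (frames 17982–35963) with 419 frames into that block.
The block's first minute is 1800 frames and the rest 1798 each; 419 frames reaches minute 0, so 1 × 18 + 0 × 2 = 18 labels have been skipped so far.
Adding those back, label number 18401 + 18 = 18419 at 30 labels/s is 613 s + 29 f = 0 h 10 min 13 s frame 29, i.e. 00:10:13;29.

00:10:13;29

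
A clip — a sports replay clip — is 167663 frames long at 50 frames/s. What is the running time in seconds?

Running time = 167663 / (50) = 3353.26 s.

3353.26 seconds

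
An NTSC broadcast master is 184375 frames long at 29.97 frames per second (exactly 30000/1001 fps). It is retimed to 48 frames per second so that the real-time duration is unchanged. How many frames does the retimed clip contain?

295295 frames

Target frames = source frames × (target rate / source rate) = 184375 × (48)/(30000/1001) = 184375 × 1001/625 = 295295.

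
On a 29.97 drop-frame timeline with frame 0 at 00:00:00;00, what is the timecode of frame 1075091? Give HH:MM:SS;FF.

Each 10-minute DF block holds 10 × 60 × 30 − 9 × 2 = 17982 frames. 1075091 ÷ 17982 → 59 full blocks, remainder 14153.
Within the partial block the first minute is 1800 frames and each further minute 1798, so 7 further minute boundaries passed. Total skipped labels = 18 × 59 + 2 × 7 = 1076.
Non-drop label index = 1075091 + 1076 = 1076167; at 30 labels/s that is 09:57:52:07, i.e. DF 09:57:52;07.

09:57:52;07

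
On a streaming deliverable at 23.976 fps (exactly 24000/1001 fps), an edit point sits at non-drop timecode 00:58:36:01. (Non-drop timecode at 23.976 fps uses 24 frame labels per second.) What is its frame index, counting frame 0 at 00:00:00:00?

Total seconds to the label: (0 × 3600 + 58 × 60 + 36) = 3516.
Frame index = 3516 × 24 + 1 = 84385.

frame 84385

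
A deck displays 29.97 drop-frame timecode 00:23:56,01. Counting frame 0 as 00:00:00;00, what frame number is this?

43039

As if non-drop at 30 labels/s: (0 × 3600 + 23 × 60 + 56) × 30 + 1 = 43081.
Minute boundaries passed: 23; those not divisible by 10: 23 − 2 = 21; dropped labels = 2 × 21 = 42.
Actual frame index = 43081 − 42 = 43039.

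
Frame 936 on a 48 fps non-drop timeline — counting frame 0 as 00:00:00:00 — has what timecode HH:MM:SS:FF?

936 ÷ 48 = 19 full seconds, remainder 24 frames.
19 s = 0 h 0 min 19 s.
Timecode: 00:00:19:24.

00:00:19:24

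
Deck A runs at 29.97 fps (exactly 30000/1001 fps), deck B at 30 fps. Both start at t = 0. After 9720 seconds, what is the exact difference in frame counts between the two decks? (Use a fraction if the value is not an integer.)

A emits 30000/1001 × 9720 = 291600000/1001 frames; B emits 30 × 9720 = 291600.
Difference = 291600/1001 frames (≈ 291.3087); B is ahead of A.

291600/1001 frames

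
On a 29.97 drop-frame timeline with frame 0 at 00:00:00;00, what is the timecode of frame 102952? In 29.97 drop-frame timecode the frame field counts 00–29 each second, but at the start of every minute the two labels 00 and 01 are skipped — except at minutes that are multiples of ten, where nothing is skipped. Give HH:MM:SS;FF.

Ten DF minutes hold 17982 frames, so frame 102952 lies in block 5 (frames 89910–107891) with 13042 frames into that block.
The block's first minute is 1800 frames and the rest 1798 each; 13042 frames reaches minute 7, so 5 × 18 + 7 × 2 = 104 labels have been skipped so far.
Adding those back, label number 102952 + 104 = 103056 at 30 labels/s is 3435 s + 6 f = 0 h 57 min 15 s frame 6, i.e. 00:57:15;06.

00:57:15;06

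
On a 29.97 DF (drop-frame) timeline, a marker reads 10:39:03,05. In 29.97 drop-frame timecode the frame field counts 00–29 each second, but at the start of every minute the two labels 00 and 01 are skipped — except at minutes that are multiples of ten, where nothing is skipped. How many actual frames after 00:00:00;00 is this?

As if non-drop at 30 labels/s: (10 × 3600 + 39 × 60 + 3) × 30 + 5 = 1150295.
Minute boundaries passed: 639; those not divisible by 10: 639 − 63 = 576; dropped labels = 2 × 576 = 1152.
Actual frame index = 1150295 − 1152 = 1149143.

1149143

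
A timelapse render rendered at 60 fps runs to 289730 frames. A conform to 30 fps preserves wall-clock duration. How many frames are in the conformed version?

Target frames = source frames × (target rate / source rate) = 289730 × (30)/(60) = 289730 × 1/2 = 144865.

144865 frames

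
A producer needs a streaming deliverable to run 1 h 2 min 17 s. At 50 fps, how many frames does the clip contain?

1 h 2 min 17 s = 3737 s.
Frames = 3737 × 50 = 186850.

186850 frames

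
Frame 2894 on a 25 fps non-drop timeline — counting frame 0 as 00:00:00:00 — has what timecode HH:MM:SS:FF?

00:01:55:19

2894 ÷ 25 = 115 full seconds, remainder 19 frames.
115 s = 0 h 1 min 55 s.
Timecode: 00:01:55:19.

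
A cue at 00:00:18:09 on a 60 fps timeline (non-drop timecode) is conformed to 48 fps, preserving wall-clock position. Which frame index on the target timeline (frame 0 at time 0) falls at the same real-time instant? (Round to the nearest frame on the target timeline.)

Source frame index: (0×3600 + 0×60 + 18) × 60 + 9 = 1089.
Real time: 1089 / (60) = 363/20 s.
Target frame: (363/20) × (48) = 4356/5 ≈ 871.200 → 871.

frame 871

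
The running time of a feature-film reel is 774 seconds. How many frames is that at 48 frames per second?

37152 frames

Frames = 774 × 48 = 37152.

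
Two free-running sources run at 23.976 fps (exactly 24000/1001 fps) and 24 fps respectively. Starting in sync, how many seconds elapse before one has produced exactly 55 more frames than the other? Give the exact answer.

55055/24 seconds

The gap grows by |24 − 24000/1001| = 24/1001 frames per second.
Time for a 55-frame gap: 55 ÷ (24/1001) = 55055/24 s.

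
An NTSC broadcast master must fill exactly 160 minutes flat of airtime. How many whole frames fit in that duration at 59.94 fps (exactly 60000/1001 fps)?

160 min = 9600 s.
Frames = 9600 × 60000/1001 = 576000000/1001 ≈ 575424.5754.
Complete frames: 575424.

575424 frames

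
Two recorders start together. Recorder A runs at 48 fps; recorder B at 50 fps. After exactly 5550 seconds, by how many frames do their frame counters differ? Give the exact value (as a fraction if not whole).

11100 frames

A emits 48 × 5550 = 266400 frames; B emits 50 × 5550 = 277500.
Difference = 11100 frames; B is ahead of A.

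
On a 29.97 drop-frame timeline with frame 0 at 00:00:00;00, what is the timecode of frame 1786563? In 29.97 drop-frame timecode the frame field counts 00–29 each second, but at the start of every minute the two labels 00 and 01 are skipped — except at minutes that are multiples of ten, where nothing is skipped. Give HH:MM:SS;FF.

16:33:31;21

Each 10-minute DF block holds 10 × 60 × 30 − 9 × 2 = 17982 frames. 1786563 ÷ 17982 → 99 full blocks, remainder 6345.
Within the partial block the first minute is 1800 frames and each further minute 1798, so 3 further minute boundaries passed. Total skipped labels = 18 × 99 + 2 × 3 = 1788.
Non-drop label index = 1786563 + 1788 = 1788351; at 30 labels/s that is 16:33:31:21, i.e. DF 16:33:31;21.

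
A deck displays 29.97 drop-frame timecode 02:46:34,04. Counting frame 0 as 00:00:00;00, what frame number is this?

299524

Complete 10-minute blocks: 16, each 17982 frames → 287712.
Remaining 6 whole minutes in the current block: 1800 + 5 × 1798 = 10790 frames.
Within the current minute: 34 × 30 + 4 − 2 = 1022 (labels ;00/;01 skipped at this minute). Total = 287712 + 10790 + 1022 = 299524.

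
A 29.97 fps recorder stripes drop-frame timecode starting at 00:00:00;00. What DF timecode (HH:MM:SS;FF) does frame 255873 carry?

02:22:17;19

Each 10-minute DF block holds 10 × 60 × 30 − 9 × 2 = 17982 frames. 255873 ÷ 17982 → 14 full blocks, remainder 4125.
Within the partial block the first minute is 1800 frames and each further minute 1798, so 2 further minute boundaries passed. Total skipped labels = 18 × 14 + 2 × 2 = 256.
Non-drop label index = 255873 + 256 = 256129; at 30 labels/s that is 02:22:17:19, i.e. DF 02:22:17;19.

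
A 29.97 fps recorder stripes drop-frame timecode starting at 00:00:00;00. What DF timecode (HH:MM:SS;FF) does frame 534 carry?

00:00:17;24

Ten DF minutes hold 17982 frames, so frame 534 lies in block 0 (frames 0–17981) with 534 frames into that block.
The block's first minute is 1800 frames and the rest 1798 each; 534 frames reaches minute 0, so 0 × 18 + 0 × 2 = 0 labels have been skipped so far.
Adding those back, label number 534 + 0 = 534 at 30 labels/s is 17 s + 24 f = 0 h 0 min 17 s frame 24, i.e. 00:00:17;24.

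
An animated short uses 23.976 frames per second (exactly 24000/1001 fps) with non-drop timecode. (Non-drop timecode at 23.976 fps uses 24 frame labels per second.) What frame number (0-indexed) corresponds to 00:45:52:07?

Total seconds to the label: (0 × 3600 + 45 × 60 + 52) = 2752.
Frame index = 2752 × 24 + 7 = 66055.

66055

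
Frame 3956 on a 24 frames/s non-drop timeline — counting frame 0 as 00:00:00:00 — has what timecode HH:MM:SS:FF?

3956 ÷ 24 = 164 full seconds, remainder 20 frames.
164 s = 0 h 2 min 44 s.
Timecode: 00:02:44:20.

00:02:44:20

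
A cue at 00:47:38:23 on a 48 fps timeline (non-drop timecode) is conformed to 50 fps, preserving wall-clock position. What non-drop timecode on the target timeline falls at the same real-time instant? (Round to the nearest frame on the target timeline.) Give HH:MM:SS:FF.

00:47:38:24

Source frame index: (0×3600 + 47×60 + 38) × 48 + 23 = 137207.
Real time: 137207 / (48) = 137207/48 s.
Target frame: (137207/48) × (50) = 3430175/24 ≈ 142923.958 → 142924.
At 50 labels/s: frame 142924 → 00:47:38:24.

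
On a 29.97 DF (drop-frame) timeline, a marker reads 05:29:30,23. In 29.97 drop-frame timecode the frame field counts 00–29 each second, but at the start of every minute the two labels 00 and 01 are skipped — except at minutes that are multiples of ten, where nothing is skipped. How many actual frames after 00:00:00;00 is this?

As if non-drop at 30 labels/s: (5 × 3600 + 29 × 60 + 30) × 30 + 23 = 593123.
Minute boundaries passed: 329; those not divisible by 10: 329 − 32 = 297; dropped labels = 2 × 297 = 594.
Actual frame index = 593123 − 594 = 592529.

592529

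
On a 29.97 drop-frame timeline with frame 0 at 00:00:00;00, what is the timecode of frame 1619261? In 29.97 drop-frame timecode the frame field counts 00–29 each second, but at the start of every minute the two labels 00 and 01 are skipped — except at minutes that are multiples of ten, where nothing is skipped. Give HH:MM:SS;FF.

Ten DF minutes hold 17982 frames, so frame 1619261 lies in block 90 (frames 1618380–1636361) with 881 frames into that block.
The block's first minute is 1800 frames and the rest 1798 each; 881 frames reaches minute 0, so 90 × 18 + 0 × 2 = 1620 labels have been skipped so far.
Adding those back, label number 1619261 + 1620 = 1620881 at 30 labels/s is 54029 s + 11 f = 15 h 0 min 29 s frame 11, i.e. 15:00:29;11.

15:00:29;11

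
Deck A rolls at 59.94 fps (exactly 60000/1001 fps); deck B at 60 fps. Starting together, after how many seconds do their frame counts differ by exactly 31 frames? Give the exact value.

The gap grows by |60 − 60000/1001| = 60/1001 frames per second.
Time for a 31-frame gap: 31 ÷ (60/1001) = 31031/60 s.

31031/60 seconds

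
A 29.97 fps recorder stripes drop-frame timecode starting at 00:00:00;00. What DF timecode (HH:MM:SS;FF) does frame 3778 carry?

00:02:06;02

Each 10-minute DF block holds 10 × 60 × 30 − 9 × 2 = 17982 frames. 3778 ÷ 17982 → 0 full blocks, remainder 3778.
Within the partial block the first minute is 1800 frames and each further minute 1798, so 2 further minute boundaries passed. Total skipped labels = 18 × 0 + 2 × 2 = 4.
Non-drop label index = 3778 + 4 = 3782; at 30 labels/s that is 00:02:06:02, i.e. DF 00:02:06;02.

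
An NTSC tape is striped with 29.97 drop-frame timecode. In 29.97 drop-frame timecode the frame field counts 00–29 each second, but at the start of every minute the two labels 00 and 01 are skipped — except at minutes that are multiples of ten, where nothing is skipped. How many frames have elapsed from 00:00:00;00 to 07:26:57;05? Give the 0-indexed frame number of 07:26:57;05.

Complete 10-minute blocks: 44, each 17982 frames → 791208.
Remaining 6 whole minutes in the current block: 1800 + 5 × 1798 = 10790 frames.
Within the current minute: 57 × 30 + 5 − 2 = 1713 (labels ;00/;01 skipped at this minute). Total = 791208 + 10790 + 1713 = 803711.

803711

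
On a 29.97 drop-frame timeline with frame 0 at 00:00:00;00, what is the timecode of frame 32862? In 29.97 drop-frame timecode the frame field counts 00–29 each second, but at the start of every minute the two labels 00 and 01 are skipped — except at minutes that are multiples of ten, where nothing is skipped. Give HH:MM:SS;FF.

00:18:16;16

Each 10-minute DF block holds 10 × 60 × 30 − 9 × 2 = 17982 frames. 32862 ÷ 17982 → 1 full block, remainder 14880.
Within the partial block the first minute is 1800 frames and each further minute 1798, so 8 further minute boundaries passed. Total skipped labels = 18 × 1 + 2 × 8 = 34.
Non-drop label index = 32862 + 34 = 32896; at 30 labels/s that is 00:18:16:16, i.e. DF 00:18:16;16.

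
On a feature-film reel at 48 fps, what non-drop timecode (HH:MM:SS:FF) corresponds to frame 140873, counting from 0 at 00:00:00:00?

00:48:54:41

140873 ÷ 48 = 2934 full seconds, remainder 41 frames.
2934 s = 0 h 48 min 54 s.
Timecode: 00:48:54:41.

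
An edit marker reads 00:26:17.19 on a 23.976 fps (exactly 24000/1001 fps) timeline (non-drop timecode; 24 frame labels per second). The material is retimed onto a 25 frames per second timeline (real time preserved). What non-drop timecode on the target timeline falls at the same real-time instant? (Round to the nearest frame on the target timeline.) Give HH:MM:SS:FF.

00:26:19:09

Source frame index: (0×3600 + 26×60 + 17) × 24 + 19 = 37867.
Real time: 37867 / (24000/1001) = 37904867/24000 s.
Target frame: (37904867/24000) × (25) = 37904867/960 ≈ 39484.236 → 39484.
At 25 labels/s: frame 39484 → 00:26:19:09.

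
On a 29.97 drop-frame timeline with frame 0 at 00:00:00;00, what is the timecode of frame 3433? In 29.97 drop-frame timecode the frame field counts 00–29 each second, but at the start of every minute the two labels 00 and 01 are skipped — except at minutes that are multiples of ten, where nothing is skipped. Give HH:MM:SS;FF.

Ten DF minutes hold 17982 frames, so frame 3433 lies in block 0 (frames 0–17981) with 3433 frames into that block.
The block's first minute is 1800 frames and the rest 1798 each; 3433 frames reaches minute 1, so 0 × 18 + 1 × 2 = 2 labels have been skipped so far.
Adding those back, label number 3433 + 2 = 3435 at 30 labels/s is 114 s + 15 f = 0 h 1 min 54 s frame 15, i.e. 00:01:54;15.

00:01:54;15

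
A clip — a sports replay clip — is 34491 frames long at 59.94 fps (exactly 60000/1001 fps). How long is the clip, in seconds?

575.42485 seconds

Running time = 34491 / (60000/1001) = 575.42485 s.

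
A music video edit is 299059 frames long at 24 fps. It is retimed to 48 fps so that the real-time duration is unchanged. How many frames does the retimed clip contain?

Target frames = source frames × (target rate / source rate) = 299059 × (48)/(24) = 299059 × 2 = 598118.

598118 frames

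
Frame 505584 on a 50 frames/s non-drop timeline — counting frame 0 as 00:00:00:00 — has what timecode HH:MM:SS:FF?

02:48:31:34

505584 ÷ 50 = 10111 full seconds, remainder 34 frames.
10111 s = 2 h 48 min 31 s.
Timecode: 02:48:31:34.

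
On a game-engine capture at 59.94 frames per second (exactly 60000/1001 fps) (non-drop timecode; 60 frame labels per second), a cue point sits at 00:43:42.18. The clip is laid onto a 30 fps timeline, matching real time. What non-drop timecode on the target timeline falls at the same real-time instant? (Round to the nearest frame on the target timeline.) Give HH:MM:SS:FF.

00:43:44:28

Source frame index: (0×3600 + 43×60 + 42) × 60 + 18 = 157338.
Real time: 157338 / (60000/1001) = 26249223/10000 s.
Target frame: (26249223/10000) × (30) = 78747669/1000 ≈ 78747.669 → 78748.
At 30 labels/s: frame 78748 → 00:43:44:28.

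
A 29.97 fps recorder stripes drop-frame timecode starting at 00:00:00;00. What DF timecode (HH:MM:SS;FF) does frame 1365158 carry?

12:39:10;26

Ten DF minutes hold 17982 frames, so frame 1365158 lies in block 75 (frames 1348650–1366631) with 16508 frames into that block.
The block's first minute is 1800 frames and the rest 1798 each; 16508 frames reaches minute 9, so 75 × 18 + 9 × 2 = 1368 labels have been skipped so far.
Adding those back, label number 1365158 + 1368 = 1366526 at 30 labels/s is 45550 s + 26 f = 12 h 39 min 10 s frame 26, i.e. 12:39:10;26.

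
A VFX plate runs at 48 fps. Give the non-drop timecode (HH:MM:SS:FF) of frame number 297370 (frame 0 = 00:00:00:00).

01:43:15:10

297370 ÷ 48 = 6195 full seconds, remainder 10 frames.
6195 s = 1 h 43 min 15 s.
Timecode: 01:43:15:10.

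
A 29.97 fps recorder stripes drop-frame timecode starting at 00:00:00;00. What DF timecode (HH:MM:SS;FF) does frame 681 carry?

00:00:22;21

Each 10-minute DF block holds 10 × 60 × 30 − 9 × 2 = 17982 frames. 681 ÷ 17982 → 0 full blocks, remainder 681.
Within the partial block the first minute is 1800 frames and each further minute 1798, so 0 further minute boundaries passed. Total skipped labels = 18 × 0 + 2 × 0 = 0.
Non-drop label index = 681 + 0 = 681; at 30 labels/s that is 00:00:22:21, i.e. DF 00:00:22;21.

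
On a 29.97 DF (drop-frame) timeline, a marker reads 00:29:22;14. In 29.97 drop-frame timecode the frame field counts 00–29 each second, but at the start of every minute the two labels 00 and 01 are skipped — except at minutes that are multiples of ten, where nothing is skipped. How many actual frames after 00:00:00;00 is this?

52820

As if non-drop at 30 labels/s: (0 × 3600 + 29 × 60 + 22) × 30 + 14 = 52874.
Minute boundaries passed: 29; those not divisible by 10: 29 − 2 = 27; dropped labels = 2 × 27 = 54.
Actual frame index = 52874 − 54 = 52820.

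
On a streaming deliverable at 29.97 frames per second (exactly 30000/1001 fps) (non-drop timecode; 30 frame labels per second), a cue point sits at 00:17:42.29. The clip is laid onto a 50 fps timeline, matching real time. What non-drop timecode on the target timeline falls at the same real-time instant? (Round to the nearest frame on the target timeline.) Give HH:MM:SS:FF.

Source frame index: (0×3600 + 17×60 + 42) × 30 + 29 = 31889.
Real time: 31889 / (30000/1001) = 31920889/30000 s.
Target frame: (31920889/30000) × (50) = 31920889/600 ≈ 53201.482 → 53201.
At 50 labels/s: frame 53201 → 00:17:44:01.

00:17:44:01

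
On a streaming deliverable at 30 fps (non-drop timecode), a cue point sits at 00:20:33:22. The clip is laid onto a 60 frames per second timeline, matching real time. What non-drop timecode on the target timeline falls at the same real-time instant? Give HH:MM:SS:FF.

00:20:33:44

Source frame index: (0×3600 + 20×60 + 33) × 30 + 22 = 37012.
Real time: 37012 / (30) = 18506/15 s.
Target frame: (18506/15) × (60) = 74024.
At 60 labels/s: frame 74024 → 00:20:33:44.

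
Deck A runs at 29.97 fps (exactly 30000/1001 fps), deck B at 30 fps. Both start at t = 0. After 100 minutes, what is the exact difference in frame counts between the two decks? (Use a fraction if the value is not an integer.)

180000/1001 frames

100 min = 6000 s.
A emits 30000/1001 × 6000 = 180000000/1001 frames; B emits 30 × 6000 = 180000.
Difference = 180000/1001 frames (≈ 179.8202); B is ahead of A.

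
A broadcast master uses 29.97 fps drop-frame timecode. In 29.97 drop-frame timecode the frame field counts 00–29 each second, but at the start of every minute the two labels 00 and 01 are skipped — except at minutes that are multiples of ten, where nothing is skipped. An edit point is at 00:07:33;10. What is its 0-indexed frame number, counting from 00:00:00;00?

13586

As if non-drop at 30 labels/s: (0 × 3600 + 7 × 60 + 33) × 30 + 10 = 13600.
Minute boundaries passed: 7; those not divisible by 10: 7 − 0 = 7; dropped labels = 2 × 7 = 14.
Actual frame index = 13600 − 14 = 13586.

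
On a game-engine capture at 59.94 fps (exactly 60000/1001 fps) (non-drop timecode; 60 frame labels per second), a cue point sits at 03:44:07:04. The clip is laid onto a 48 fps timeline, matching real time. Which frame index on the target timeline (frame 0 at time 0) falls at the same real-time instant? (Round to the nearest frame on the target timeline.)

Source frame index: (3×3600 + 44×60 + 7) × 60 + 4 = 806824.
Real time: 806824 / (60000/1001) = 100953853/7500 s.
Target frame: (100953853/7500) × (48) = 403815412/625 ≈ 646104.659 → 646105.

frame 646105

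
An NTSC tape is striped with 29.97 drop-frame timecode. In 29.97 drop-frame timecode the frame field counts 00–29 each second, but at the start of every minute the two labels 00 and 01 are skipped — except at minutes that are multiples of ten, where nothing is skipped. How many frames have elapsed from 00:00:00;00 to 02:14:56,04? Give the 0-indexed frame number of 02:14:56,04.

242642

As if non-drop at 30 labels/s: (2 × 3600 + 14 × 60 + 56) × 30 + 4 = 242884.
Minute boundaries passed: 134; those not divisible by 10: 134 − 13 = 121; dropped labels = 2 × 121 = 242.
Actual frame index = 242884 − 242 = 242642.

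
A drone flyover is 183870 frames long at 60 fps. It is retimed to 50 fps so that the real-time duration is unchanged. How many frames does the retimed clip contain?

Target frames = source frames × (target rate / source rate) = 183870 × (50)/(60) = 183870 × 5/6 = 153225.

153225 frames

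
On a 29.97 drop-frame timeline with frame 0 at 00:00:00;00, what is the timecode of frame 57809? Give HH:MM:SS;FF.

Ten DF minutes hold 17982 frames, so frame 57809 lies in block 3 (frames 53946–71927) with 3863 frames into that block.
The block's first minute is 1800 frames and the rest 1798 each; 3863 frames reaches minute 2, so 3 × 18 + 2 × 2 = 58 labels have been skipped so far.
Adding those back, label number 57809 + 58 = 57867 at 30 labels/s is 1928 s + 27 f = 0 h 32 min 8 s frame 27, i.e. 00:32:08;27.

00:32:08;27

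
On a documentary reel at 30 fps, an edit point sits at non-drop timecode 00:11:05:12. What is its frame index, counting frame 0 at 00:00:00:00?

19962

Total seconds to the label: (0 × 3600 + 11 × 60 + 5) = 665.
Frame index = 665 × 30 + 12 = 19962.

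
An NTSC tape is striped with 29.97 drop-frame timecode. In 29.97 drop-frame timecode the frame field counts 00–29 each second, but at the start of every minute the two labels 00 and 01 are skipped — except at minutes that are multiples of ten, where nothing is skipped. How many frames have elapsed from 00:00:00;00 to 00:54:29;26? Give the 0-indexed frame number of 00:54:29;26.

Complete 10-minute blocks: 5, each 17982 frames → 89910.
Remaining 4 whole minutes in the current block: 1800 + 3 × 1798 = 7194 frames.
Within the current minute: 29 × 30 + 26 − 2 = 894 (labels ;00/;01 skipped at this minute). Total = 89910 + 7194 + 894 = 97998.

97998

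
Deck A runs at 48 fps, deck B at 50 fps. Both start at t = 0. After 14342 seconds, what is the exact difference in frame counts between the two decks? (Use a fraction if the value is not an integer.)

A emits 48 × 14342 = 688416 frames; B emits 50 × 14342 = 717100.
Difference = 28684 frames; B is ahead of A.

28684 frames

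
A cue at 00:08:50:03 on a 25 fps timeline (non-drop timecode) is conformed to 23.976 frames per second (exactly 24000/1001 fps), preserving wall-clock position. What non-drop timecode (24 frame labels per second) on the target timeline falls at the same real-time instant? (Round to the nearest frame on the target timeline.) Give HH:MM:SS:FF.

Source frame index: (0×3600 + 8×60 + 50) × 25 + 3 = 13253.
Real time: 13253 / (25) = 13253/25 s.
Target frame: (13253/25) × (24000/1001) = 12722880/1001 ≈ 12710.170 → 12710.
At 24 labels/s: frame 12710 → 00:08:49:14.

00:08:49:14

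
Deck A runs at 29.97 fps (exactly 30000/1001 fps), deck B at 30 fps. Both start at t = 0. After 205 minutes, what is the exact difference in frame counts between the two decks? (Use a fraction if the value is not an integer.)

205 min = 12300 s.
A emits 30000/1001 × 12300 = 369000000/1001 frames; B emits 30 × 12300 = 369000.
Difference = 369000/1001 frames (≈ 368.6314); B is ahead of A.

369000/1001 frames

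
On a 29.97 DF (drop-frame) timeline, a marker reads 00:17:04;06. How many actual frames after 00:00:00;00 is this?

30694

As if non-drop at 30 labels/s: (0 × 3600 + 17 × 60 + 4) × 30 + 6 = 30726.
Minute boundaries passed: 17; those not divisible by 10: 17 − 1 = 16; dropped labels = 2 × 16 = 32.
Actual frame index = 30726 − 32 = 30694.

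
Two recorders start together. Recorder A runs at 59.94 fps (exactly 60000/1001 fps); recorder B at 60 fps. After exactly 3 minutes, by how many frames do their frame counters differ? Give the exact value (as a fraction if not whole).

3 min = 180 s.
A emits 60000/1001 × 180 = 10800000/1001 frames; B emits 60 × 180 = 10800.
Difference = 10800/1001 frames (≈ 10.7892); B is ahead of A.

10800/1001 frames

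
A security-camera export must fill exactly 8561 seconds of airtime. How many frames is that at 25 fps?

Frames = 8561 × 25 = 214025.

214025 frames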